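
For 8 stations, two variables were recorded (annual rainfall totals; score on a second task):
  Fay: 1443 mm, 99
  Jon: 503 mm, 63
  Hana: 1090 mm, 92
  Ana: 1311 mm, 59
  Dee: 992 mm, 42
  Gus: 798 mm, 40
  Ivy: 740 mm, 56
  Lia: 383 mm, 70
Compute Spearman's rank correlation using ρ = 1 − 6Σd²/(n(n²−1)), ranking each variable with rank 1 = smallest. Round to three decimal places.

Ranks of variable 1: 8, 2, 6, 7, 5, 4, 3, 1
Ranks of variable 2: 8, 5, 7, 4, 2, 1, 3, 6
d = r₁ − r₂: 0, -3, -1, 3, 3, 3, 0, -5
d²: 0, 9, 1, 9, 9, 9, 0, 25; Σd² = 62
ρ = 1 − 6·62/(8·63) = 1 − 372/504 = 0.262

0.262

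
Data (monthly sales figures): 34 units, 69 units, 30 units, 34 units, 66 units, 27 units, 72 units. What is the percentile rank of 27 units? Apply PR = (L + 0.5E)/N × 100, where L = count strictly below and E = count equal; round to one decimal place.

7.1

N = 7.
Strictly below 27: 0. Equal to 27: 1.
PR = (0 + 0.5·1)/7 × 100 = 7.1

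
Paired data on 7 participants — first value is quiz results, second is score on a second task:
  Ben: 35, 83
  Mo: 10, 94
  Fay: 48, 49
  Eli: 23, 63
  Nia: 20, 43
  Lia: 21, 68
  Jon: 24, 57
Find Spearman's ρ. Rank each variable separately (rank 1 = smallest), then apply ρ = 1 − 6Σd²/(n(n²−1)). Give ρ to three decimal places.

Ranks of variable 1: 6, 1, 7, 4, 2, 3, 5
Ranks of variable 2: 6, 7, 2, 4, 1, 5, 3
d = r₁ − r₂: 0, -6, 5, 0, 1, -2, 2
d²: 0, 36, 25, 0, 1, 4, 4; Σd² = 70
ρ = 1 − 6·70/(7·48) = 1 − 420/336 = -0.250

-0.250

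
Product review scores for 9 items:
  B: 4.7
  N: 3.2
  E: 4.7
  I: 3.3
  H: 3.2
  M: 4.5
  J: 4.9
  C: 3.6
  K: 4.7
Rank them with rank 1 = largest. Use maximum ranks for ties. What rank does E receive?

4

Sorted (descending): 4.9, 4.7, 4.7, 4.7, 4.5, 3.6, 3.3, 3.2, 3.2
The 3 values of 4.7 occupy positions 2–4 → each gets rank 4.
The 2 values of 3.2 occupy positions 8–9 → each gets rank 9.
E has value 4.7 → rank 4.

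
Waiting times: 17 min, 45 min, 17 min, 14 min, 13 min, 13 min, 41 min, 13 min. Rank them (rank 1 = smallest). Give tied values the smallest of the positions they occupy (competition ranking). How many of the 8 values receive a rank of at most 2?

Sorted (ascending): 13, 13, 13, 14, 17, 17, 41, 45
The 3 values of 13 occupy positions 1–3 → each gets rank 1.
The 2 values of 17 occupy positions 5–6 → each gets rank 5.
Ranks ≤ 2: {1, 1, 1} → 3 values.

3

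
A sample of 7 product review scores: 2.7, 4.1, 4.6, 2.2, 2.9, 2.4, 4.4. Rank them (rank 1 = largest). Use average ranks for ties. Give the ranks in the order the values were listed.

5, 3, 1, 7, 4, 6, 2

Sorted (descending): 4.6, 4.4, 4.1, 2.9, 2.7, 2.4, 2.2
No ties — each value takes its position as its rank.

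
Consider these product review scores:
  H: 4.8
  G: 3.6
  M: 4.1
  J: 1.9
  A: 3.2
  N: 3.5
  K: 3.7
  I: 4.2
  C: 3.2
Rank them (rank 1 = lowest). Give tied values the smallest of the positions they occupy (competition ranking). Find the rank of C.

Sorted (ascending): 1.9, 3.2, 3.2, 3.5, 3.6, 3.7, 4.1, 4.2, 4.8
The 2 values of 3.2 occupy positions 2–3 → each gets rank 2.
C has value 3.2 → rank 2.

2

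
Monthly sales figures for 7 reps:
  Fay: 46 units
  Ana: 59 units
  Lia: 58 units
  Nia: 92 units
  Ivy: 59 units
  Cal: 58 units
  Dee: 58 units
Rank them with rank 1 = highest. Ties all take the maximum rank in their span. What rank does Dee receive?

6

Sorted (descending): 92, 59, 59, 58, 58, 58, 46
The 2 values of 59 occupy positions 2–3 → each gets rank 3.
The 3 values of 58 occupy positions 4–6 → each gets rank 6.
Dee has value 58 units → rank 6.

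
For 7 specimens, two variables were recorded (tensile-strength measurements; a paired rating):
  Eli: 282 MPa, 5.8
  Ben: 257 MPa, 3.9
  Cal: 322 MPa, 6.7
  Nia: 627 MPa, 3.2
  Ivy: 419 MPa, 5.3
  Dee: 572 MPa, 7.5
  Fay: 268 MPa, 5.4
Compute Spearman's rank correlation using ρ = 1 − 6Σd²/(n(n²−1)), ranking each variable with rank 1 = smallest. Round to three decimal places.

Ranks of variable 1: 3, 1, 4, 7, 5, 6, 2
Ranks of variable 2: 5, 2, 6, 1, 3, 7, 4
d = r₁ − r₂: -2, -1, -2, 6, 2, -1, -2
d²: 4, 1, 4, 36, 4, 1, 4; Σd² = 54
ρ = 1 − 6·54/(7·48) = 1 − 324/336 = 0.036

0.036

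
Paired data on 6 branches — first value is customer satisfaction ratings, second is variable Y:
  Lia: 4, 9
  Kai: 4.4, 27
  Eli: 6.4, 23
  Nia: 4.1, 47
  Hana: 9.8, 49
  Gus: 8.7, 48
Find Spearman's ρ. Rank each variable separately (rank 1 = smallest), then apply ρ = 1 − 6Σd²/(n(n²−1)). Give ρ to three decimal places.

Ranks of variable 1: 1, 3, 4, 2, 6, 5
Ranks of variable 2: 1, 3, 2, 4, 6, 5
d = r₁ − r₂: 0, 0, 2, -2, 0, 0
d²: 0, 0, 4, 4, 0, 0; Σd² = 8
ρ = 1 − 6·8/(6·35) = 1 − 48/210 = 0.771

0.771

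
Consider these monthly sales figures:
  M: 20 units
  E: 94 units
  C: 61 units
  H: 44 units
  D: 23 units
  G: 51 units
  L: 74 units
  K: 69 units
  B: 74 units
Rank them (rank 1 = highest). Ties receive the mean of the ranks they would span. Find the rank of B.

2.5

Sorted (descending): 94, 74, 74, 69, 61, 51, 44, 23, 20
The 2 values of 74 occupy positions 2–3 → average rank (2+3)/2 = 2.5.
B has value 74 units → rank 2.5.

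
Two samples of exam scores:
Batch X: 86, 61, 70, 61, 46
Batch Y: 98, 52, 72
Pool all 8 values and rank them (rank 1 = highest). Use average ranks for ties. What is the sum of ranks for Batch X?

25

Sorted (descending): 98, 86, 72, 70, 61, 61, 52, 46
The 2 values of 61 occupy positions 5–6 → average rank (5+6)/2 = 5.5.
Batch X values → pooled ranks: 86→2, 61→5.5, 70→4, 61→5.5, 46→8
Rank sum = 2 + 5.5 + 4 + 5.5 + 8 = 25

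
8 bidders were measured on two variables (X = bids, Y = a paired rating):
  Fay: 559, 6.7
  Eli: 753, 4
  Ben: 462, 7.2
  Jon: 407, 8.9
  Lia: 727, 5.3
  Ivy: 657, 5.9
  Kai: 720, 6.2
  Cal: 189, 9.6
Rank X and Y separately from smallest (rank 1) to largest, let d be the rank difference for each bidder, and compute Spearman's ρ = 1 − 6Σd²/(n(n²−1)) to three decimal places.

-0.976

Ranks of variable 1: 4, 8, 3, 2, 7, 5, 6, 1
Ranks of variable 2: 5, 1, 6, 7, 2, 3, 4, 8
d = r₁ − r₂: -1, 7, -3, -5, 5, 2, 2, -7
d²: 1, 49, 9, 25, 25, 4, 4, 49; Σd² = 166
ρ = 1 − 6·166/(8·63) = 1 − 996/504 = -0.976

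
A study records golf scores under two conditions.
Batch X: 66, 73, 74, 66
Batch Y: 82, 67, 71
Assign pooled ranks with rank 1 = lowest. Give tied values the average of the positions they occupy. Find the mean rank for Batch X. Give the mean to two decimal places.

3.50

Sorted (ascending): 66, 66, 67, 71, 73, 74, 82
The 2 values of 66 occupy positions 1–2 → average rank (1+2)/2 = 1.5.
Batch X values → pooled ranks: 66→1.5, 73→5, 74→6, 66→1.5
Mean rank = (1.5 + 5 + 6 + 1.5) / 4 = 3.50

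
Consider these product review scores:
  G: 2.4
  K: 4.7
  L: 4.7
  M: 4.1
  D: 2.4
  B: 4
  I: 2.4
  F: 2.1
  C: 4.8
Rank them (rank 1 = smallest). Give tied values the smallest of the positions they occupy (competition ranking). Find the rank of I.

2

Sorted (ascending): 2.1, 2.4, 2.4, 2.4, 4, 4.1, 4.7, 4.7, 4.8
The 3 values of 2.4 occupy positions 2–4 → each gets rank 2.
The 2 values of 4.7 occupy positions 7–8 → each gets rank 7.
I has value 2.4 → rank 2.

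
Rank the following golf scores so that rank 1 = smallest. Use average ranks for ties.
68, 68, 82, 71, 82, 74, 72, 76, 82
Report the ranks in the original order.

1.5, 1.5, 8, 3, 8, 5, 4, 6, 8

Sorted (ascending): 68, 68, 71, 72, 74, 76, 82, 82, 82
The 2 values of 68 occupy positions 1–2 → average rank (1+2)/2 = 1.5.
The 3 values of 82 occupy positions 7–9 → average rank 8.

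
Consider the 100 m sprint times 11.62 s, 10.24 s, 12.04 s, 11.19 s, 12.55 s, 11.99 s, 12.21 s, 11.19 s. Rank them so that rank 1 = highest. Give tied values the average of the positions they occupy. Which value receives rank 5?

Sorted (descending): 12.55, 12.21, 12.04, 11.99, 11.62, 11.19, 11.19, 10.24
The 2 values of 11.19 occupy positions 6–7 → average rank (6+7)/2 = 6.5.
Rank 5 → value 11.62.

11.62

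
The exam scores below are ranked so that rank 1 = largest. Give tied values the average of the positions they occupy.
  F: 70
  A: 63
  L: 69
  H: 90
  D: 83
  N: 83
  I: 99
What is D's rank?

Sorted (descending): 99, 90, 83, 83, 70, 69, 63
The 2 values of 83 occupy positions 3–4 → average rank (3+4)/2 = 3.5.
D has value 83 → rank 3.5.

3.5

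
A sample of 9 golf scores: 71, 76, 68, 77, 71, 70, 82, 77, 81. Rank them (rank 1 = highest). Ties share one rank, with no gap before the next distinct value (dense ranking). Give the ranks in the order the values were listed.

Sorted (descending): 82, 81, 77, 77, 76, 71, 71, 70, 68
The 2 values of 77 share dense rank 3.
The 2 values of 71 share dense rank 5.
Remaining distinct values take the next consecutive integers.

5, 4, 7, 3, 5, 6, 1, 3, 2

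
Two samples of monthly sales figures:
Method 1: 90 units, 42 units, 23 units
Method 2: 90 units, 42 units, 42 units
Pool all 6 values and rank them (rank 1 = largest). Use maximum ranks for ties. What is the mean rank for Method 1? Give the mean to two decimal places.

Sorted (descending): 90, 90, 42, 42, 42, 23
The 2 values of 90 occupy positions 1–2 → each gets rank 2.
The 3 values of 42 occupy positions 3–5 → each gets rank 5.
Method 1 values → pooled ranks: 90→2, 42→5, 23→6
Mean rank = (2 + 5 + 6) / 3 = 4.33

4.33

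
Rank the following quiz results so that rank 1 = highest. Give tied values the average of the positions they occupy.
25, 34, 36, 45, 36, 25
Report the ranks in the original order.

Sorted (descending): 45, 36, 36, 34, 25, 25
The 2 values of 36 occupy positions 2–3 → average rank (2+3)/2 = 2.5.
The 2 values of 25 occupy positions 5–6 → average rank (5+6)/2 = 5.5.

5.5, 4, 2.5, 1, 2.5, 5.5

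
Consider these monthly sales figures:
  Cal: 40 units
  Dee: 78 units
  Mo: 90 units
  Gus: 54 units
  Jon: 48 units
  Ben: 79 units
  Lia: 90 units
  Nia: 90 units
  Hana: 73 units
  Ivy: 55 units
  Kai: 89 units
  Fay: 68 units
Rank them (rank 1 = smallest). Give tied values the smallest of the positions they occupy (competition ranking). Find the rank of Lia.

Sorted (ascending): 40, 48, 54, 55, 68, 73, 78, 79, 89, 90, 90, 90
The 3 values of 90 occupy positions 10–12 → each gets rank 10.
Lia has value 90 units → rank 10.

10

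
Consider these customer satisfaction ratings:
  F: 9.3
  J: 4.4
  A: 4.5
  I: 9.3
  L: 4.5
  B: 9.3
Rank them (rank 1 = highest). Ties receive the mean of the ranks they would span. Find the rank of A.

Sorted (descending): 9.3, 9.3, 9.3, 4.5, 4.5, 4.4
The 3 values of 9.3 occupy positions 1–3 → average rank 2.
The 2 values of 4.5 occupy positions 4–5 → average rank (4+5)/2 = 4.5.
A has value 4.5 → rank 4.5.

4.5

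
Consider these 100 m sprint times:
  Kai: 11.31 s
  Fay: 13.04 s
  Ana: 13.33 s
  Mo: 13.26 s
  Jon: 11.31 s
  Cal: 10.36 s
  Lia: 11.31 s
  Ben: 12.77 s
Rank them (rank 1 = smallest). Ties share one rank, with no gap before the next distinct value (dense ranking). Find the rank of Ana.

6

Sorted (ascending): 10.36, 11.31, 11.31, 11.31, 12.77, 13.04, 13.26, 13.33
The 3 values of 11.31 share dense rank 2.
Remaining distinct values take the next consecutive integers.
Ana has value 13.33 s → rank 6.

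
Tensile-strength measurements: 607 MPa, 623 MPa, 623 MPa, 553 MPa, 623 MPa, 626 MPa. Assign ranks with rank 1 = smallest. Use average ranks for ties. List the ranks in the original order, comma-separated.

Sorted (ascending): 553, 607, 623, 623, 623, 626
The 3 values of 623 occupy positions 3–5 → average rank 4.

2, 4, 4, 1, 4, 6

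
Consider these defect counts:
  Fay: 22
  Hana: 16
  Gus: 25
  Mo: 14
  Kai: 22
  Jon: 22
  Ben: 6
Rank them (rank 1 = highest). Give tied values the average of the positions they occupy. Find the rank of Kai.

Sorted (descending): 25, 22, 22, 22, 16, 14, 6
The 3 values of 22 occupy positions 2–4 → average rank 3.
Kai has value 22 → rank 3.

3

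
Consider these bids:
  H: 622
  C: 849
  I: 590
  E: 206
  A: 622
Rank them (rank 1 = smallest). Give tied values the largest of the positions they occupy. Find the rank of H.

Sorted (ascending): 206, 590, 622, 622, 849
The 2 values of 622 occupy positions 3–4 → each gets rank 4.
H has value 622 → rank 4.

4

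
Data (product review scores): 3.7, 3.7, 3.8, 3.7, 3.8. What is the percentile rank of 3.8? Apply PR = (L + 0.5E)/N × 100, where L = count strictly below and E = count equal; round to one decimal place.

80.0

N = 5.
Strictly below 3.8: 3. Equal to 3.8: 2.
PR = (3 + 0.5·2)/5 × 100 = 80.0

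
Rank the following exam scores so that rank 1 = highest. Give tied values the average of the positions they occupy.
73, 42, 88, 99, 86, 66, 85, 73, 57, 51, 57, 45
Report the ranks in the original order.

5.5, 12, 2, 1, 3, 7, 4, 5.5, 8.5, 10, 8.5, 11

Sorted (descending): 99, 88, 86, 85, 73, 73, 66, 57, 57, 51, 45, 42
The 2 values of 73 occupy positions 5–6 → average rank (5+6)/2 = 5.5.
The 2 values of 57 occupy positions 8–9 → average rank (8+9)/2 = 8.5.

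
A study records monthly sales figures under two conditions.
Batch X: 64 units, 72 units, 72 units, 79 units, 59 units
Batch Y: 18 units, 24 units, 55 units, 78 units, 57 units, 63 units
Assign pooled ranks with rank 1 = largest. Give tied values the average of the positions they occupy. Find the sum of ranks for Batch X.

Sorted (descending): 79, 78, 72, 72, 64, 63, 59, 57, 55, 24, 18
The 2 values of 72 occupy positions 3–4 → average rank (3+4)/2 = 3.5.
Batch X values → pooled ranks: 64→5, 72→3.5, 72→3.5, 79→1, 59→7
Rank sum = 5 + 3.5 + 3.5 + 1 + 7 = 20

20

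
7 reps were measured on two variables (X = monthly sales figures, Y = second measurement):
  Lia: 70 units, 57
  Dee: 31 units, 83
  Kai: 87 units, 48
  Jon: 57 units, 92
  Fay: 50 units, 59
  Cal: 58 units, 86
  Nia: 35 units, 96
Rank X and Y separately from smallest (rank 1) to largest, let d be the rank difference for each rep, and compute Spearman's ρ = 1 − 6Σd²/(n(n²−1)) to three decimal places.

-0.607

Ranks of variable 1: 6, 1, 7, 4, 3, 5, 2
Ranks of variable 2: 2, 4, 1, 6, 3, 5, 7
d = r₁ − r₂: 4, -3, 6, -2, 0, 0, -5
d²: 16, 9, 36, 4, 0, 0, 25; Σd² = 90
ρ = 1 − 6·90/(7·48) = 1 − 540/336 = -0.607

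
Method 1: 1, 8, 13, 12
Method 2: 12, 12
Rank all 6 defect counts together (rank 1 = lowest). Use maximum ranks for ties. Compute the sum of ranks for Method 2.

10

Sorted (ascending): 1, 8, 12, 12, 12, 13
The 3 values of 12 occupy positions 3–5 → each gets rank 5.
Method 2 values → pooled ranks: 12→5, 12→5
Rank sum = 5 + 5 = 10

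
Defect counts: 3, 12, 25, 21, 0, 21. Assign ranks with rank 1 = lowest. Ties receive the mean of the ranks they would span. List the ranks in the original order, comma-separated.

Sorted (ascending): 0, 3, 12, 21, 21, 25
The 2 values of 21 occupy positions 4–5 → average rank (4+5)/2 = 4.5.

2, 3, 6, 4.5, 1, 4.5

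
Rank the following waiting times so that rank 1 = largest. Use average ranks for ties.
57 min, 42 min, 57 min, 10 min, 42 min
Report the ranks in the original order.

Sorted (descending): 57, 57, 42, 42, 10
The 2 values of 57 occupy positions 1–2 → average rank (1+2)/2 = 1.5.
The 2 values of 42 occupy positions 3–4 → average rank (3+4)/2 = 3.5.

1.5, 3.5, 1.5, 5, 3.5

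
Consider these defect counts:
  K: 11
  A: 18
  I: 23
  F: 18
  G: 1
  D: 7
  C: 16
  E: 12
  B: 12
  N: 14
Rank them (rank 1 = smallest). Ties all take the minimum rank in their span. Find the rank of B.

4

Sorted (ascending): 1, 7, 11, 12, 12, 14, 16, 18, 18, 23
The 2 values of 12 occupy positions 4–5 → each gets rank 4.
The 2 values of 18 occupy positions 8–9 → each gets rank 8.
B has value 12 → rank 4.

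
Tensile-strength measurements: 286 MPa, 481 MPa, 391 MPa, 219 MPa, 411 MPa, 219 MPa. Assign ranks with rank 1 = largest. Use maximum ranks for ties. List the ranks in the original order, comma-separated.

Sorted (descending): 481, 411, 391, 286, 219, 219
The 2 values of 219 occupy positions 5–6 → each gets rank 6.

4, 1, 3, 6, 2, 6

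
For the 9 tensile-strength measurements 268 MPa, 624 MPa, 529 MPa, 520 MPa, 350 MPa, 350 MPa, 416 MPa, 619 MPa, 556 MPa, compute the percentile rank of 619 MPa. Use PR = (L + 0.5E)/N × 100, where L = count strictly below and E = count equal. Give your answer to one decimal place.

83.3

N = 9.
Strictly below 619: 7. Equal to 619: 1.
PR = (7 + 0.5·1)/9 × 100 = 83.3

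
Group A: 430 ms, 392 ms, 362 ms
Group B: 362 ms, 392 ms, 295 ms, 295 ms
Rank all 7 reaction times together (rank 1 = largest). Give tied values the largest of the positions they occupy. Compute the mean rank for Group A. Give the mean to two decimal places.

Sorted (descending): 430, 392, 392, 362, 362, 295, 295
The 2 values of 392 occupy positions 2–3 → each gets rank 3.
The 2 values of 362 occupy positions 4–5 → each gets rank 5.
The 2 values of 295 occupy positions 6–7 → each gets rank 7.
Group A values → pooled ranks: 430→1, 392→3, 362→5
Mean rank = (1 + 3 + 5) / 3 = 3.00

3.00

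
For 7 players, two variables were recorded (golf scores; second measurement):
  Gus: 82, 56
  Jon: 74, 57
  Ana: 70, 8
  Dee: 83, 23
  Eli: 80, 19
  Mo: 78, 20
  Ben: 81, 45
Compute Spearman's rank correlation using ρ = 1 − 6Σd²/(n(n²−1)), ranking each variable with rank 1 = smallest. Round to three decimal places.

0.321

Ranks of variable 1: 6, 2, 1, 7, 4, 3, 5
Ranks of variable 2: 6, 7, 1, 4, 2, 3, 5
d = r₁ − r₂: 0, -5, 0, 3, 2, 0, 0
d²: 0, 25, 0, 9, 4, 0, 0; Σd² = 38
ρ = 1 − 6·38/(7·48) = 1 − 228/336 = 0.321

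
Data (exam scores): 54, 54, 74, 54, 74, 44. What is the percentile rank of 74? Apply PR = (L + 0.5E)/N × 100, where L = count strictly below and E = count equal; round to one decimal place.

N = 6.
Strictly below 74: 4. Equal to 74: 2.
PR = (4 + 0.5·2)/6 × 100 = 83.3

83.3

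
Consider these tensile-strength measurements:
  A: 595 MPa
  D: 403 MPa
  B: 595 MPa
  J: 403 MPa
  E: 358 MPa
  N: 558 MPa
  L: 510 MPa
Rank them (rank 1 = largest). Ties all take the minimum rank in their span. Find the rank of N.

3

Sorted (descending): 595, 595, 558, 510, 403, 403, 358
The 2 values of 595 occupy positions 1–2 → each gets rank 1.
The 2 values of 403 occupy positions 5–6 → each gets rank 5.
N has value 558 MPa → rank 3.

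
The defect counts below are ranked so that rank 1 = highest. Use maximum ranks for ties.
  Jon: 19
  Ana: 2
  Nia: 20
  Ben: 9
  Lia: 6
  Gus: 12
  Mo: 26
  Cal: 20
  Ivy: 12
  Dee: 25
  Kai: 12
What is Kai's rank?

8

Sorted (descending): 26, 25, 20, 20, 19, 12, 12, 12, 9, 6, 2
The 2 values of 20 occupy positions 3–4 → each gets rank 4.
The 3 values of 12 occupy positions 6–8 → each gets rank 8.
Kai has value 12 → rank 8.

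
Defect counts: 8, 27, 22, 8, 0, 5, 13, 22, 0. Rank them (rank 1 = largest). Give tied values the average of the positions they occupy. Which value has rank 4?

13

Sorted (descending): 27, 22, 22, 13, 8, 8, 5, 0, 0
The 2 values of 22 occupy positions 2–3 → average rank (2+3)/2 = 2.5.
The 2 values of 8 occupy positions 5–6 → average rank (5+6)/2 = 5.5.
The 2 values of 0 occupy positions 8–9 → average rank (8+9)/2 = 8.5.
Rank 4 → value 13.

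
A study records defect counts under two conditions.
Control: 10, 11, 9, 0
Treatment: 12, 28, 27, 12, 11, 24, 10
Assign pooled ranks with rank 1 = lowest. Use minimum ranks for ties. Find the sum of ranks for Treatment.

52

Sorted (ascending): 0, 9, 10, 10, 11, 11, 12, 12, 24, 27, 28
The 2 values of 10 occupy positions 3–4 → each gets rank 3.
The 2 values of 11 occupy positions 5–6 → each gets rank 5.
The 2 values of 12 occupy positions 7–8 → each gets rank 7.
Treatment values → pooled ranks: 12→7, 28→11, 27→10, 12→7, 11→5, 24→9, 10→3
Rank sum = 7 + 11 + 10 + 7 + 5 + 9 + 3 = 52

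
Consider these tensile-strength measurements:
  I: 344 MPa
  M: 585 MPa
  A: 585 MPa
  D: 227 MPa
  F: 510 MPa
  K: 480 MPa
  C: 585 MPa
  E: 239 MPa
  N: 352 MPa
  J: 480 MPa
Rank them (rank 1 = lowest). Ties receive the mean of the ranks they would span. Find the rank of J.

Sorted (ascending): 227, 239, 344, 352, 480, 480, 510, 585, 585, 585
The 2 values of 480 occupy positions 5–6 → average rank (5+6)/2 = 5.5.
The 3 values of 585 occupy positions 8–10 → average rank 9.
J has value 480 MPa → rank 5.5.

5.5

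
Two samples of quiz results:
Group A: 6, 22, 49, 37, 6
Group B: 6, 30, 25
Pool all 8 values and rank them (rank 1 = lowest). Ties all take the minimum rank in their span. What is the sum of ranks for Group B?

12

Sorted (ascending): 6, 6, 6, 22, 25, 30, 37, 49
The 3 values of 6 occupy positions 1–3 → each gets rank 1.
Group B values → pooled ranks: 6→1, 30→6, 25→5
Rank sum = 1 + 6 + 5 = 12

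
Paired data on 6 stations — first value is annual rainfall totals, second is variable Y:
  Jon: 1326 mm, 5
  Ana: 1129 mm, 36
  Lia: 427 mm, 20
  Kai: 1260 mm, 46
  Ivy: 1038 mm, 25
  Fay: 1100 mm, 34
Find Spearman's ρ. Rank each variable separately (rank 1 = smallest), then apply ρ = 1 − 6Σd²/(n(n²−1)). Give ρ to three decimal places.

Ranks of variable 1: 6, 4, 1, 5, 2, 3
Ranks of variable 2: 1, 5, 2, 6, 3, 4
d = r₁ − r₂: 5, -1, -1, -1, -1, -1
d²: 25, 1, 1, 1, 1, 1; Σd² = 30
ρ = 1 − 6·30/(6·35) = 1 − 180/210 = 0.143

0.143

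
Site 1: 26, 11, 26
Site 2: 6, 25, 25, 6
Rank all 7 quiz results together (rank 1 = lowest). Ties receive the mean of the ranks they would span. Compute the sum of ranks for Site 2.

Sorted (ascending): 6, 6, 11, 25, 25, 26, 26
The 2 values of 6 occupy positions 1–2 → average rank (1+2)/2 = 1.5.
The 2 values of 25 occupy positions 4–5 → average rank (4+5)/2 = 4.5.
The 2 values of 26 occupy positions 6–7 → average rank (6+7)/2 = 6.5.
Site 2 values → pooled ranks: 6→1.5, 25→4.5, 25→4.5, 6→1.5
Rank sum = 1.5 + 4.5 + 4.5 + 1.5 = 12

12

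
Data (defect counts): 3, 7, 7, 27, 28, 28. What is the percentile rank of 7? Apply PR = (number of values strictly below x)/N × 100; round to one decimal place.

N = 6.
Strictly below 7: 1. Equal to 7: 2.
PR = 1/6 × 100 = 16.7

16.7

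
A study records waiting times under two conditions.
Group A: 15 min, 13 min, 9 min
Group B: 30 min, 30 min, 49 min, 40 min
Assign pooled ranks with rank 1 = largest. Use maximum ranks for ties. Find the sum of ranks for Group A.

Sorted (descending): 49, 40, 30, 30, 15, 13, 9
The 2 values of 30 occupy positions 3–4 → each gets rank 4.
Group A values → pooled ranks: 15→5, 13→6, 9→7
Rank sum = 5 + 6 + 7 = 18

18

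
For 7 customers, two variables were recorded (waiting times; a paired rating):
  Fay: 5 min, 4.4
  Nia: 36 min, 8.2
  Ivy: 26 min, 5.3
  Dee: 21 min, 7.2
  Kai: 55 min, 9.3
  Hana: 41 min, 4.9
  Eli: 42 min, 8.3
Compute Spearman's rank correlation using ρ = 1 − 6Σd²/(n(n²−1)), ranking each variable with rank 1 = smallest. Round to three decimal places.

Ranks of variable 1: 1, 4, 3, 2, 7, 5, 6
Ranks of variable 2: 1, 5, 3, 4, 7, 2, 6
d = r₁ − r₂: 0, -1, 0, -2, 0, 3, 0
d²: 0, 1, 0, 4, 0, 9, 0; Σd² = 14
ρ = 1 − 6·14/(7·48) = 1 − 84/336 = 0.750

0.750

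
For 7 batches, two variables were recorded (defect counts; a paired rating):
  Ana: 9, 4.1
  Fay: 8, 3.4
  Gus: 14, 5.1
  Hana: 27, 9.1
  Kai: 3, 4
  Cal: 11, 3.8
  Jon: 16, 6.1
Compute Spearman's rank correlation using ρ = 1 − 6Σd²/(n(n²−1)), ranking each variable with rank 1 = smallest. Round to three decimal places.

0.821

Ranks of variable 1: 3, 2, 5, 7, 1, 4, 6
Ranks of variable 2: 4, 1, 5, 7, 3, 2, 6
d = r₁ − r₂: -1, 1, 0, 0, -2, 2, 0
d²: 1, 1, 0, 0, 4, 4, 0; Σd² = 10
ρ = 1 − 6·10/(7·48) = 1 − 60/336 = 0.821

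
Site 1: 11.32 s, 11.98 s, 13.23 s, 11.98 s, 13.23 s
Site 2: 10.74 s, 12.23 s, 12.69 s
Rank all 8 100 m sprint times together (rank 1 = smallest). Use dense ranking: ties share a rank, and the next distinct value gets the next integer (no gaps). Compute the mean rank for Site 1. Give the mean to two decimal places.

4.00

Sorted (ascending): 10.74, 11.32, 11.98, 11.98, 12.23, 12.69, 13.23, 13.23
The 2 values of 11.98 share dense rank 3.
The 2 values of 13.23 share dense rank 6.
Remaining distinct values take the next consecutive integers.
Site 1 values → pooled ranks: 11.32→2, 11.98→3, 13.23→6, 11.98→3, 13.23→6
Mean rank = (2 + 3 + 6 + 3 + 6) / 5 = 4.00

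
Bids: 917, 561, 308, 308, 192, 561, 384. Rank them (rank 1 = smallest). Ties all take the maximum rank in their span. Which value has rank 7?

Sorted (ascending): 192, 308, 308, 384, 561, 561, 917
The 2 values of 308 occupy positions 2–3 → each gets rank 3.
The 2 values of 561 occupy positions 5–6 → each gets rank 6.
Rank 7 → value 917.

917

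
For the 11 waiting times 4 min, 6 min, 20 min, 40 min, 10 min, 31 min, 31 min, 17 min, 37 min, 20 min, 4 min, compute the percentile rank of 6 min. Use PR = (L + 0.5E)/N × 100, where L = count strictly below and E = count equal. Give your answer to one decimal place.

22.7

N = 11.
Strictly below 6: 2. Equal to 6: 1.
PR = (2 + 0.5·1)/11 × 100 = 22.7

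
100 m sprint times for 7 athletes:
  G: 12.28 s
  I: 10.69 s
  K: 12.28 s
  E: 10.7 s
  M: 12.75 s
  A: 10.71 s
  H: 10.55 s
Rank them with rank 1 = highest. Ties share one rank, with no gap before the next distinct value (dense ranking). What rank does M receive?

Sorted (descending): 12.75, 12.28, 12.28, 10.71, 10.7, 10.69, 10.55
The 2 values of 12.28 share dense rank 2.
Remaining distinct values take the next consecutive integers.
M has value 12.75 s → rank 1.

1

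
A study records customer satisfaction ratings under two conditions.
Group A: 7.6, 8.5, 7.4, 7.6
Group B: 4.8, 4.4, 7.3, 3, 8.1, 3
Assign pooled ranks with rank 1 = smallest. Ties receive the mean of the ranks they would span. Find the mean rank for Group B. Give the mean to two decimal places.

Sorted (ascending): 3, 3, 4.4, 4.8, 7.3, 7.4, 7.6, 7.6, 8.1, 8.5
The 2 values of 3 occupy positions 1–2 → average rank (1+2)/2 = 1.5.
The 2 values of 7.6 occupy positions 7–8 → average rank (7+8)/2 = 7.5.
Group B values → pooled ranks: 4.8→4, 4.4→3, 7.3→5, 3→1.5, 8.1→9, 3→1.5
Mean rank = (4 + 3 + 5 + 1.5 + 9 + 1.5) / 6 = 4.00

4.00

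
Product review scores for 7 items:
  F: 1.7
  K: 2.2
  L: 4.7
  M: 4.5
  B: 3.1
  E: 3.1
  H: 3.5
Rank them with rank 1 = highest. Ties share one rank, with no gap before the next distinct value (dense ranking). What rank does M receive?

Sorted (descending): 4.7, 4.5, 3.5, 3.1, 3.1, 2.2, 1.7
The 2 values of 3.1 share dense rank 4.
Remaining distinct values take the next consecutive integers.
M has value 4.5 → rank 2.

2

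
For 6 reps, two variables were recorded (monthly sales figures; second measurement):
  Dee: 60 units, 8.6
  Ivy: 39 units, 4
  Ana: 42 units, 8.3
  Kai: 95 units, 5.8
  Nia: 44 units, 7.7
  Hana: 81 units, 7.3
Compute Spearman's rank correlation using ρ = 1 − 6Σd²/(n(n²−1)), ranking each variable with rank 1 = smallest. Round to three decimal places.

0.029

Ranks of variable 1: 4, 1, 2, 6, 3, 5
Ranks of variable 2: 6, 1, 5, 2, 4, 3
d = r₁ − r₂: -2, 0, -3, 4, -1, 2
d²: 4, 0, 9, 16, 1, 4; Σd² = 34
ρ = 1 − 6·34/(6·35) = 1 − 204/210 = 0.029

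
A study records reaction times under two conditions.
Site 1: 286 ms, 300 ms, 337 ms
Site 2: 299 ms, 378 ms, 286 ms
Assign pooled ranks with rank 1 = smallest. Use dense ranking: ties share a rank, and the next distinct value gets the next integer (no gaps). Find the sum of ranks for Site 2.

Sorted (ascending): 286, 286, 299, 300, 337, 378
The 2 values of 286 share dense rank 1.
Remaining distinct values take the next consecutive integers.
Site 2 values → pooled ranks: 299→2, 378→5, 286→1
Rank sum = 2 + 5 + 1 = 8

8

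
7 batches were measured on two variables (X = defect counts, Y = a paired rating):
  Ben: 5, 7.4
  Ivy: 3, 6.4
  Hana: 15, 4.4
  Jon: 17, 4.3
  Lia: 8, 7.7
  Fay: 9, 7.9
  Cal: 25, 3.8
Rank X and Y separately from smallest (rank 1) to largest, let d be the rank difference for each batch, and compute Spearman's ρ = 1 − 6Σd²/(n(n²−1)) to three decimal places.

Ranks of variable 1: 2, 1, 5, 6, 3, 4, 7
Ranks of variable 2: 5, 4, 3, 2, 6, 7, 1
d = r₁ − r₂: -3, -3, 2, 4, -3, -3, 6
d²: 9, 9, 4, 16, 9, 9, 36; Σd² = 92
ρ = 1 − 6·92/(7·48) = 1 − 552/336 = -0.643

-0.643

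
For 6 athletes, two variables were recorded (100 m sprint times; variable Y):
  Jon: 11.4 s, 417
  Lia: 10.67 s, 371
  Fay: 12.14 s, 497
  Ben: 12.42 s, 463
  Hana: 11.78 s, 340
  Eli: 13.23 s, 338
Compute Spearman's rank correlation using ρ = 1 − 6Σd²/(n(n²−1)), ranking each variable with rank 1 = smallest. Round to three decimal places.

-0.086

Ranks of variable 1: 2, 1, 4, 5, 3, 6
Ranks of variable 2: 4, 3, 6, 5, 2, 1
d = r₁ − r₂: -2, -2, -2, 0, 1, 5
d²: 4, 4, 4, 0, 1, 25; Σd² = 38
ρ = 1 − 6·38/(6·35) = 1 − 228/210 = -0.086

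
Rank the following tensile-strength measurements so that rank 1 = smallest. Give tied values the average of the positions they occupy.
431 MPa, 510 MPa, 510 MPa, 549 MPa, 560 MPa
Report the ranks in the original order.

Sorted (ascending): 431, 510, 510, 549, 560
The 2 values of 510 occupy positions 2–3 → average rank (2+3)/2 = 2.5.

1, 2.5, 2.5, 4, 5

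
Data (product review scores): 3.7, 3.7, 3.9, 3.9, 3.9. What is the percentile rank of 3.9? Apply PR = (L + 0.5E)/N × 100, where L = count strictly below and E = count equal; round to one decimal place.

N = 5.
Strictly below 3.9: 2. Equal to 3.9: 3.
PR = (2 + 0.5·3)/5 × 100 = 70.0

70.0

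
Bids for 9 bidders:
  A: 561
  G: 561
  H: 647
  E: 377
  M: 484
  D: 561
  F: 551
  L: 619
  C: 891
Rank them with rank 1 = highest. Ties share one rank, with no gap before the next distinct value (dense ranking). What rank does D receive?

Sorted (descending): 891, 647, 619, 561, 561, 561, 551, 484, 377
The 3 values of 561 share dense rank 4.
Remaining distinct values take the next consecutive integers.
D has value 561 → rank 4.

4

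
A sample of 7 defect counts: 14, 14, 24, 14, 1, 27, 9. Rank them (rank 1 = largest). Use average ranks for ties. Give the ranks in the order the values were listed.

4, 4, 2, 4, 7, 1, 6

Sorted (descending): 27, 24, 14, 14, 14, 9, 1
The 3 values of 14 occupy positions 3–5 → average rank 4.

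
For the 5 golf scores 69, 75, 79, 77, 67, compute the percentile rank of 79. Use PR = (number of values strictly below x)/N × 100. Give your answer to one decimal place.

80.0

N = 5.
Strictly below 79: 4. Equal to 79: 1.
PR = 4/5 × 100 = 80.0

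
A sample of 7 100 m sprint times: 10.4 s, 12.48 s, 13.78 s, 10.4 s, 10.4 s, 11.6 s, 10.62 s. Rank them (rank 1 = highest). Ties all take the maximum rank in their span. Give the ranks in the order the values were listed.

7, 2, 1, 7, 7, 3, 4

Sorted (descending): 13.78, 12.48, 11.6, 10.62, 10.4, 10.4, 10.4
The 3 values of 10.4 occupy positions 5–7 → each gets rank 7.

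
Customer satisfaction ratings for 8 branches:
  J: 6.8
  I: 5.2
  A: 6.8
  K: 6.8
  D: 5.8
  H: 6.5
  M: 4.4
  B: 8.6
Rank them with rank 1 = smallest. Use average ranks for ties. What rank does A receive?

6

Sorted (ascending): 4.4, 5.2, 5.8, 6.5, 6.8, 6.8, 6.8, 8.6
The 3 values of 6.8 occupy positions 5–7 → average rank 6.
A has value 6.8 → rank 6.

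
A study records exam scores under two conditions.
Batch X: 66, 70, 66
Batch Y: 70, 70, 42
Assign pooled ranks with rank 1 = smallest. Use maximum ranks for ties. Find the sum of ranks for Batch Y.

13

Sorted (ascending): 42, 66, 66, 70, 70, 70
The 2 values of 66 occupy positions 2–3 → each gets rank 3.
The 3 values of 70 occupy positions 4–6 → each gets rank 6.
Batch Y values → pooled ranks: 70→6, 70→6, 42→1
Rank sum = 6 + 6 + 1 = 13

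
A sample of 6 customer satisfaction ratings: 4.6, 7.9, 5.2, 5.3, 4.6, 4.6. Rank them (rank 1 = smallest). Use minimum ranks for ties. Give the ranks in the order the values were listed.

1, 6, 4, 5, 1, 1

Sorted (ascending): 4.6, 4.6, 4.6, 5.2, 5.3, 7.9
The 3 values of 4.6 occupy positions 1–3 → each gets rank 1.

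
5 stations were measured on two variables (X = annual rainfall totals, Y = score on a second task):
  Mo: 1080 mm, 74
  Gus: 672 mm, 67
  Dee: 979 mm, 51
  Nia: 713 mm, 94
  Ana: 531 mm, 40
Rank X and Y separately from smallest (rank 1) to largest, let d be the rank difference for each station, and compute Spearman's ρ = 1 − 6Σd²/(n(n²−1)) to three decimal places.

0.500

Ranks of variable 1: 5, 2, 4, 3, 1
Ranks of variable 2: 4, 3, 2, 5, 1
d = r₁ − r₂: 1, -1, 2, -2, 0
d²: 1, 1, 4, 4, 0; Σd² = 10
ρ = 1 − 6·10/(5·24) = 1 − 60/120 = 0.500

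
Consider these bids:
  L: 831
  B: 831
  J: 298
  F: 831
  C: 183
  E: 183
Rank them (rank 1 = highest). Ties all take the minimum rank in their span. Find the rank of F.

1

Sorted (descending): 831, 831, 831, 298, 183, 183
The 3 values of 831 occupy positions 1–3 → each gets rank 1.
The 2 values of 183 occupy positions 5–6 → each gets rank 5.
F has value 831 → rank 1.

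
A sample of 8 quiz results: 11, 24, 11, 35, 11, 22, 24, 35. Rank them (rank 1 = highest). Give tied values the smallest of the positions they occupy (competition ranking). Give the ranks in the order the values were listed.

Sorted (descending): 35, 35, 24, 24, 22, 11, 11, 11
The 2 values of 35 occupy positions 1–2 → each gets rank 1.
The 2 values of 24 occupy positions 3–4 → each gets rank 3.
The 3 values of 11 occupy positions 6–8 → each gets rank 6.

6, 3, 6, 1, 6, 5, 3, 1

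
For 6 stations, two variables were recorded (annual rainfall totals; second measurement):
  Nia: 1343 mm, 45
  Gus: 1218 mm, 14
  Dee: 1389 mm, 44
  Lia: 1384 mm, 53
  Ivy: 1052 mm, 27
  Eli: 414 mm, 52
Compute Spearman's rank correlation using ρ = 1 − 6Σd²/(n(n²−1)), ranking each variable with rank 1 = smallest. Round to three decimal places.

0.143

Ranks of variable 1: 4, 3, 6, 5, 2, 1
Ranks of variable 2: 4, 1, 3, 6, 2, 5
d = r₁ − r₂: 0, 2, 3, -1, 0, -4
d²: 0, 4, 9, 1, 0, 16; Σd² = 30
ρ = 1 − 6·30/(6·35) = 1 − 180/210 = 0.143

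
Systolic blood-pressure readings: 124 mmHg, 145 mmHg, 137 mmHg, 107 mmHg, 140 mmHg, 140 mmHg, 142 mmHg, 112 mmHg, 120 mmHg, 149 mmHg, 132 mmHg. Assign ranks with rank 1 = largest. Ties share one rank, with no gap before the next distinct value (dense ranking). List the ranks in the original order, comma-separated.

Sorted (descending): 149, 145, 142, 140, 140, 137, 132, 124, 120, 112, 107
The 2 values of 140 share dense rank 4.
Remaining distinct values take the next consecutive integers.

7, 2, 5, 10, 4, 4, 3, 9, 8, 1, 6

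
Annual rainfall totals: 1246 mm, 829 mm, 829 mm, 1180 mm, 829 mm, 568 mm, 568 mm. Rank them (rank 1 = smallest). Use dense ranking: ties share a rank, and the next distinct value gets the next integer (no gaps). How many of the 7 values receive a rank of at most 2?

5

Sorted (ascending): 568, 568, 829, 829, 829, 1180, 1246
The 2 values of 568 share dense rank 1.
The 3 values of 829 share dense rank 2.
Remaining distinct values take the next consecutive integers.
Ranks ≤ 2: {1, 1, 2, 2, 2} → 5 values.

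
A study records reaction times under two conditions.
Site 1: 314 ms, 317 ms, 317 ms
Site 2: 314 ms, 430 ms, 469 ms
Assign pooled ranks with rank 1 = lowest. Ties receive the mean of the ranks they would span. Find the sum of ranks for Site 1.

8.5

Sorted (ascending): 314, 314, 317, 317, 430, 469
The 2 values of 314 occupy positions 1–2 → average rank (1+2)/2 = 1.5.
The 2 values of 317 occupy positions 3–4 → average rank (3+4)/2 = 3.5.
Site 1 values → pooled ranks: 314→1.5, 317→3.5, 317→3.5
Rank sum = 1.5 + 3.5 + 3.5 = 8.5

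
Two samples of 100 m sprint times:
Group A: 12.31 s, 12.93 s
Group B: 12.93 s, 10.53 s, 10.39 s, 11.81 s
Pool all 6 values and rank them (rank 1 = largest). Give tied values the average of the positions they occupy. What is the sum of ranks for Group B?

16.5

Sorted (descending): 12.93, 12.93, 12.31, 11.81, 10.53, 10.39
The 2 values of 12.93 occupy positions 1–2 → average rank (1+2)/2 = 1.5.
Group B values → pooled ranks: 12.93→1.5, 10.53→5, 10.39→6, 11.81→4
Rank sum = 1.5 + 5 + 6 + 4 = 16.5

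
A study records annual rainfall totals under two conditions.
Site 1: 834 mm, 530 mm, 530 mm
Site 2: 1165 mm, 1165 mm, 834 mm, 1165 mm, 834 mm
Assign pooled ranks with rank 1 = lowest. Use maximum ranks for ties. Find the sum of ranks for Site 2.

34

Sorted (ascending): 530, 530, 834, 834, 834, 1165, 1165, 1165
The 2 values of 530 occupy positions 1–2 → each gets rank 2.
The 3 values of 834 occupy positions 3–5 → each gets rank 5.
The 3 values of 1165 occupy positions 6–8 → each gets rank 8.
Site 2 values → pooled ranks: 1165→8, 1165→8, 834→5, 1165→8, 834→5
Rank sum = 8 + 8 + 5 + 8 + 5 = 34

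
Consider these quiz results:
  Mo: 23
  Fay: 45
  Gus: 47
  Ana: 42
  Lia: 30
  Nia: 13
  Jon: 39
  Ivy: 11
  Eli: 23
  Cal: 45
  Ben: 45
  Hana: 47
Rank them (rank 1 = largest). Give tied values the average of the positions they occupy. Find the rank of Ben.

4

Sorted (descending): 47, 47, 45, 45, 45, 42, 39, 30, 23, 23, 13, 11
The 2 values of 47 occupy positions 1–2 → average rank (1+2)/2 = 1.5.
The 3 values of 45 occupy positions 3–5 → average rank 4.
The 2 values of 23 occupy positions 9–10 → average rank (9+10)/2 = 9.5.
Ben has value 45 → rank 4.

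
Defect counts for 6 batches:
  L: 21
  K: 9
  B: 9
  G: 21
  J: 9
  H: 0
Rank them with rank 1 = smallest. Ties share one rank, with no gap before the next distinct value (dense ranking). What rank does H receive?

1

Sorted (ascending): 0, 9, 9, 9, 21, 21
The 3 values of 9 share dense rank 2.
The 2 values of 21 share dense rank 3.
Remaining distinct values take the next consecutive integers.
H has value 0 → rank 1.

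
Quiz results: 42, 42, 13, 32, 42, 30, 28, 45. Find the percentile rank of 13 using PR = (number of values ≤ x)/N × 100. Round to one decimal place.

N = 8.
Strictly below 13: 0. Equal to 13: 1.
PR = 1/8 × 100 = 12.5

12.5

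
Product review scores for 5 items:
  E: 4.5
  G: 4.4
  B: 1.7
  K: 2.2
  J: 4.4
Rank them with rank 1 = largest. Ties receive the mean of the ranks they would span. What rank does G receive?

Sorted (descending): 4.5, 4.4, 4.4, 2.2, 1.7
The 2 values of 4.4 occupy positions 2–3 → average rank (2+3)/2 = 2.5.
G has value 4.4 → rank 2.5.

2.5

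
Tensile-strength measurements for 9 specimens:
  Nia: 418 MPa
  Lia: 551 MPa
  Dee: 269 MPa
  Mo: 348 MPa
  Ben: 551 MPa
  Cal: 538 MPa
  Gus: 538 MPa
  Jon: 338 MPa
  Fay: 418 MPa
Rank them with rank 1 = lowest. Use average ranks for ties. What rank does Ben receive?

8.5

Sorted (ascending): 269, 338, 348, 418, 418, 538, 538, 551, 551
The 2 values of 418 occupy positions 4–5 → average rank (4+5)/2 = 4.5.
The 2 values of 538 occupy positions 6–7 → average rank (6+7)/2 = 6.5.
The 2 values of 551 occupy positions 8–9 → average rank (8+9)/2 = 8.5.
Ben has value 551 MPa → rank 8.5.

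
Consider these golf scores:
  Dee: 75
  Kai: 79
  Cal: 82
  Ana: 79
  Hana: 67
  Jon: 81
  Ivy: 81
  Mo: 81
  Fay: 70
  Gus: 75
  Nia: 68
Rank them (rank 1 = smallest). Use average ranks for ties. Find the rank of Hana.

1

Sorted (ascending): 67, 68, 70, 75, 75, 79, 79, 81, 81, 81, 82
The 2 values of 75 occupy positions 4–5 → average rank (4+5)/2 = 4.5.
The 2 values of 79 occupy positions 6–7 → average rank (6+7)/2 = 6.5.
The 3 values of 81 occupy positions 8–10 → average rank 9.
Hana has value 67 → rank 1.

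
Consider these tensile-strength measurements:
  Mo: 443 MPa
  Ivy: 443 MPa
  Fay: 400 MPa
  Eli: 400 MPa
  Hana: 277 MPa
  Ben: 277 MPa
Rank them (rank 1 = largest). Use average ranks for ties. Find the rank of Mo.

1.5

Sorted (descending): 443, 443, 400, 400, 277, 277
The 2 values of 443 occupy positions 1–2 → average rank (1+2)/2 = 1.5.
The 2 values of 400 occupy positions 3–4 → average rank (3+4)/2 = 3.5.
The 2 values of 277 occupy positions 5–6 → average rank (5+6)/2 = 5.5.
Mo has value 443 MPa → rank 1.5.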